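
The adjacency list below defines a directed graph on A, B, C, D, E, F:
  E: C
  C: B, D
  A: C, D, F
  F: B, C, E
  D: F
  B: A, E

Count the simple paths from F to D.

F→B→A→C→D
F→B→A→D
F→B→E→C→D
F→C→B→A→D
F→C→D
F→E→C→B→A→D
F→E→C→D

7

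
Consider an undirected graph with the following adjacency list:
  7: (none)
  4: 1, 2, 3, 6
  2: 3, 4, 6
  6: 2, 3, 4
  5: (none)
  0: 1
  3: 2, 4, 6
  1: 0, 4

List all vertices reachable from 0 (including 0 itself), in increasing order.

Start at 0.
Its neighbours: 1.
Then their neighbours: 4.
Then next layer: 2, 3, 6.
Nothing further is reachable.

0, 1, 2, 3, 4, 6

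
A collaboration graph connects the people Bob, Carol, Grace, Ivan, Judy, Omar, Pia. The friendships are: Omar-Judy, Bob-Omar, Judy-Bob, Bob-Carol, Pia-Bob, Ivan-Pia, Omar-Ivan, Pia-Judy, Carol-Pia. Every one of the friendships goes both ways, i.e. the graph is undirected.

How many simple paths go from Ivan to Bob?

8

Ivan–Omar–Bob
Ivan–Omar–Judy–Bob
Ivan–Omar–Judy–Pia–Bob
Ivan–Omar–Judy–Pia–Carol–Bob
Ivan–Pia–Bob
Ivan–Pia–Carol–Bob
Ivan–Pia–Judy–Bob
Ivan–Pia–Judy–Omar–Bob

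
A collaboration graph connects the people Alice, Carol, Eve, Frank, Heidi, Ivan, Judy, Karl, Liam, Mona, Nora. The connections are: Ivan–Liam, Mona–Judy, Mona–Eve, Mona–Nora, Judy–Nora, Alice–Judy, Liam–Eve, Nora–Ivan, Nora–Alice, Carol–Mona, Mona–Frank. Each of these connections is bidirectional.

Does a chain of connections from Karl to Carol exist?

Karl has no edges, so nothing is reachable from it.

No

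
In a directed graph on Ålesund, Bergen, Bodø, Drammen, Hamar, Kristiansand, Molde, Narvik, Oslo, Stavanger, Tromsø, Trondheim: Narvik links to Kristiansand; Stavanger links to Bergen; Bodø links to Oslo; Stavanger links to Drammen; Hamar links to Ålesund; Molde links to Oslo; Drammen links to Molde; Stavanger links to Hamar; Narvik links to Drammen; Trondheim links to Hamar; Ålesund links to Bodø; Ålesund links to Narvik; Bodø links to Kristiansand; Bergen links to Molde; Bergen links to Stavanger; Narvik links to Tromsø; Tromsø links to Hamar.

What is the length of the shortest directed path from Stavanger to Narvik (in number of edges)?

Distance 0: Stavanger.
Distance 1: Bergen, Drammen, Hamar.
Distance 2: Ålesund, Molde.
Distance 3: Bodø, Narvik, Oslo — contains Narvik.

3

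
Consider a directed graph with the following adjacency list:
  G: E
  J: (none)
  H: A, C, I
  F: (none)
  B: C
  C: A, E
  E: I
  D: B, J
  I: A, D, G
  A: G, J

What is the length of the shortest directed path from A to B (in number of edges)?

5

Distance 0: A.
Distance 1: G, J.
Distance 2: E.
Distance 3: I.
Distance 4: D.
Distance 5: B — contains B.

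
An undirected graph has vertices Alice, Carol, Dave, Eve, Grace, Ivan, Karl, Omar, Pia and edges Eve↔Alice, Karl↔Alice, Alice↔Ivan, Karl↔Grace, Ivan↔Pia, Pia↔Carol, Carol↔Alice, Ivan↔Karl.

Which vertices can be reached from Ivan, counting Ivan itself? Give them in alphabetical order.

Start at Ivan.
Its neighbours: Alice, Karl, Pia.
Then their neighbours: Carol, Eve, Grace.
Nothing further is reachable.

Alice, Carol, Eve, Grace, Ivan, Karl, Pia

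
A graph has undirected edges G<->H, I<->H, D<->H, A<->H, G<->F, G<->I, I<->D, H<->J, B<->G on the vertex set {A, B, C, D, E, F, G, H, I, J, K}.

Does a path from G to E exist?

No

Explore from G.
Distance 1: reach B, F, H, I.
Distance 2: reach A, D, J.
The search is exhausted without reaching E; it lies in a different component.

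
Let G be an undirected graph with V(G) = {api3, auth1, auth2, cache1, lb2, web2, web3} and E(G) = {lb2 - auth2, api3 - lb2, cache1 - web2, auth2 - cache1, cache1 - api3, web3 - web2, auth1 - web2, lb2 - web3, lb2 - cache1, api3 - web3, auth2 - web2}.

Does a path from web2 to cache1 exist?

Explore from web2.
Distance 1: reach auth1, auth2, cache1, web3.
Found cache1.

Yes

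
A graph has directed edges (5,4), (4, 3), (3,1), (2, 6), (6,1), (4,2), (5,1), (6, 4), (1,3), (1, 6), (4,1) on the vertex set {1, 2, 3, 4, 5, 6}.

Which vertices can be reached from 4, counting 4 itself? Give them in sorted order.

Start at 4.
Its neighbours: 1, 2, 3.
Then their neighbours: 6.
Nothing further is reachable.

1, 2, 3, 4, 6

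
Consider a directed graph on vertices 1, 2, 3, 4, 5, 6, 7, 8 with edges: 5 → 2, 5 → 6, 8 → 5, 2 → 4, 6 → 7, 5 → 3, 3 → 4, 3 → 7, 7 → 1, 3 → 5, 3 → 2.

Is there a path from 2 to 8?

Explore from 2.
Distance 1: reach 4.
The search from 2 is exhausted; no directed path reaches 8.

No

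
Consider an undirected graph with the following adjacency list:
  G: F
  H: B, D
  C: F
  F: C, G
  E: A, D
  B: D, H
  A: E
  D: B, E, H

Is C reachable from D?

Explore from D.
Distance 1: reach B, E, H.
Distance 2: reach A.
The search is exhausted without reaching C; it lies in a different component.

No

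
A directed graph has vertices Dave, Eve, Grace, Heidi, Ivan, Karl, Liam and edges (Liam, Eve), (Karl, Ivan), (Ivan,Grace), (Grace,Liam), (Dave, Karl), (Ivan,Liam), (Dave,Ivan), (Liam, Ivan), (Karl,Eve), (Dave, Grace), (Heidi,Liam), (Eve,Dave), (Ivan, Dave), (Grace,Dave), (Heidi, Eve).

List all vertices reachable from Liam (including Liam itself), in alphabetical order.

Dave, Eve, Grace, Ivan, Karl, Liam

Start at Liam.
Its neighbours: Eve, Ivan.
Then their neighbours: Dave, Grace.
Then next layer: Karl.
Nothing further is reachable.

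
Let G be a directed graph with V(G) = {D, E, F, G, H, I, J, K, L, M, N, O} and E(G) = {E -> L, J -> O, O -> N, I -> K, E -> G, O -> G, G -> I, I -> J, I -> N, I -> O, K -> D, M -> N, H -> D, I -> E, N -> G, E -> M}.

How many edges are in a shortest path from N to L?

4

Distance 0: N.
Distance 1: G.
Distance 2: I.
Distance 3: E, J, K, O.
Distance 4: D, L, M — contains L.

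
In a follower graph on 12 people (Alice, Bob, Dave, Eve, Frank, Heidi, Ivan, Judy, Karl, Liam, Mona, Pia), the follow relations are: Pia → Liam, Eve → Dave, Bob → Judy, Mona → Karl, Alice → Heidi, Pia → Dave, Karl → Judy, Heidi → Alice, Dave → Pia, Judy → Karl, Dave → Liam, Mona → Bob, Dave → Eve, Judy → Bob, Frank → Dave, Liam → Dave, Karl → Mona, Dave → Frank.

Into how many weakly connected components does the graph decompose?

4

From Alice: component {Alice, Heidi}.
From Bob: component {Bob, Judy, Karl, Mona}.
From Dave: component {Dave, Eve, Frank, Liam, Pia}.
From Ivan: component {Ivan}.
That's 4 components.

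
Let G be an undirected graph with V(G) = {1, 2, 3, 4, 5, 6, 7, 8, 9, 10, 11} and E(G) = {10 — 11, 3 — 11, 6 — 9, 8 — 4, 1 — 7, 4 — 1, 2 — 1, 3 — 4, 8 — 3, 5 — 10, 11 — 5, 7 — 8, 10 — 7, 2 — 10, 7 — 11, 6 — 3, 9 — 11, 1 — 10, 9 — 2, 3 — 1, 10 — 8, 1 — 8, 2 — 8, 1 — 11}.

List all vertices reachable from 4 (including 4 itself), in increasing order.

1, 2, 3, 4, 5, 6, 7, 8, 9, 10, 11

Start at 4.
Its neighbours: 1, 3, 8.
Then their neighbours: 2, 6, 7, 10, 11.
Then next layer: 5, 9.
Every vertex is now reached.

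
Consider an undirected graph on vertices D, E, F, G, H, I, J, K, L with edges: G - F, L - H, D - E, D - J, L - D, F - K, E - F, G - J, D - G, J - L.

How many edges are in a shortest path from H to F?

4

Distance 0: H.
Distance 1: L.
Distance 2: D, J.
Distance 3: E, G.
Distance 4: F — contains F.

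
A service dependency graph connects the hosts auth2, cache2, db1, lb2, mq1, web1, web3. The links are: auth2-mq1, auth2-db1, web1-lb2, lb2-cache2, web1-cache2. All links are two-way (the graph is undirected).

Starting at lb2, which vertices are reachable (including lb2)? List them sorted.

Start at lb2.
Its neighbours: cache2, web1.
Nothing further is reachable.

cache2, lb2, web1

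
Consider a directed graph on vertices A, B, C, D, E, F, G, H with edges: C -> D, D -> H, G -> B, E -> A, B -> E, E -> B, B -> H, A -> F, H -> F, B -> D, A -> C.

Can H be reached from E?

Explore from E.
Distance 1: reach A, B.
Distance 2: reach C, D, F, H.
Found H.

Yes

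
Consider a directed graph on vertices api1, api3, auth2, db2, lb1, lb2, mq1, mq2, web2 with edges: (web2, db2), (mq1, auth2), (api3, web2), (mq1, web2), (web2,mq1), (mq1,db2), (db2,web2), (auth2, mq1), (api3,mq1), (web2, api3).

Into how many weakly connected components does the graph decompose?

From api1: component {api1}.
From api3: component {api3, auth2, db2, mq1, web2}.
From lb1: component {lb1}.
From lb2: component {lb2}.
From mq2: component {mq2}.
That's 5 components.

5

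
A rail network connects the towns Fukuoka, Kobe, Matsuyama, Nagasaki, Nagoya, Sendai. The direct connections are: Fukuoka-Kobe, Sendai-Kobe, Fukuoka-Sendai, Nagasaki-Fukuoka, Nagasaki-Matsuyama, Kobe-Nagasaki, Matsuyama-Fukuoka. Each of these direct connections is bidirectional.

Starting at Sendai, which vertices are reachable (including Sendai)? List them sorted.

Start at Sendai.
Its neighbours: Fukuoka, Kobe.
Then their neighbours: Matsuyama, Nagasaki.
Nothing further is reachable.

Fukuoka, Kobe, Matsuyama, Nagasaki, Sendai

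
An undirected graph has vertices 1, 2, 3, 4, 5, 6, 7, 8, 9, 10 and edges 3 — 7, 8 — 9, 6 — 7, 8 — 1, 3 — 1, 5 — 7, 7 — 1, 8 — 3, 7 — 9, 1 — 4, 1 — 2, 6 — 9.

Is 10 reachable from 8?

Explore from 8.
Distance 1: reach 1, 3, 9.
Distance 2: reach 2, 4, 6, 7.
Distance 3: reach 5.
The search is exhausted without reaching 10; it lies in a different component.

No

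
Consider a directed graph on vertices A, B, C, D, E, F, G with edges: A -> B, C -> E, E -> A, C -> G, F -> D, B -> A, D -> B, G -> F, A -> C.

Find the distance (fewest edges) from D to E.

Distance 0: D.
Distance 1: B.
Distance 2: A.
Distance 3: C.
Distance 4: E, G — contains E.

4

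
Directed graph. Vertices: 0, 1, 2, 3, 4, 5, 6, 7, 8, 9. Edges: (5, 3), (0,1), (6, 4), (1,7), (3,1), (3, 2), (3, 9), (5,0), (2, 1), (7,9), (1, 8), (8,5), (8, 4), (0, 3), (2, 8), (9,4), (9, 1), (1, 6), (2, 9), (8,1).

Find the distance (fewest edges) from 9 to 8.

2

Distance 0: 9.
Distance 1: 1, 4.
Distance 2: 6, 7, 8 — contains 8.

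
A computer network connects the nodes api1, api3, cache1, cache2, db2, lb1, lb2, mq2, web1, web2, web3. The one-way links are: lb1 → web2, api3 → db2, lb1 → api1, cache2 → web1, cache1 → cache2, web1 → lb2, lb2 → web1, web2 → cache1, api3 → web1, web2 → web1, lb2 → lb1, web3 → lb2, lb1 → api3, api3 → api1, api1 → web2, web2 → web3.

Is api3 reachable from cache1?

Yes

Explore from cache1.
Distance 1: reach cache2.
Distance 2: reach web1.
Distance 3: reach lb2.
Distance 4: reach lb1.
Distance 5: reach api1, api3, web2.
Found api3.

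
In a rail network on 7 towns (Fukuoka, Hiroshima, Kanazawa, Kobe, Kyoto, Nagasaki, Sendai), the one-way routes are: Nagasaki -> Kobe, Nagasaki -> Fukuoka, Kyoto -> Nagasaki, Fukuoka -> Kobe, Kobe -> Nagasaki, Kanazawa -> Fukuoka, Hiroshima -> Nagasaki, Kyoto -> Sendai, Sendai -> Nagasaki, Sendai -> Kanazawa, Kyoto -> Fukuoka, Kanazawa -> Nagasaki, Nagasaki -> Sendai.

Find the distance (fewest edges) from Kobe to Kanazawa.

3

Distance 0: Kobe.
Distance 1: Nagasaki.
Distance 2: Fukuoka, Sendai.
Distance 3: Kanazawa — contains Kanazawa.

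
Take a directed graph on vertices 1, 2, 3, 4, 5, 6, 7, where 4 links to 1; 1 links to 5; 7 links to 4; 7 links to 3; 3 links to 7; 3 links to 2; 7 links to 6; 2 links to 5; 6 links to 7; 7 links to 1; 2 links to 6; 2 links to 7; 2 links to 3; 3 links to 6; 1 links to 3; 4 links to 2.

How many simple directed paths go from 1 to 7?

4

1→3→2→6→7
1→3→2→7
1→3→6→7
1→3→7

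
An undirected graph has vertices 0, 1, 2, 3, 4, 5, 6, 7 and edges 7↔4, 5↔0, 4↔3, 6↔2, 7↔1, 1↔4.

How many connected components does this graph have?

From 0: component {0, 5}.
From 1: component {1, 3, 4, 7}.
From 2: component {2, 6}.
That's 3 components.

3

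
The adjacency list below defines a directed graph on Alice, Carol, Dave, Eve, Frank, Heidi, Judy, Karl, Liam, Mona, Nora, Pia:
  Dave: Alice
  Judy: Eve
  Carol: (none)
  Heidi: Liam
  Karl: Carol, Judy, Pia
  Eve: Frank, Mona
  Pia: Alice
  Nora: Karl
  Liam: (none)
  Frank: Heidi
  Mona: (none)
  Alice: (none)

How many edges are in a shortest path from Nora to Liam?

Distance 0: Nora.
Distance 1: Karl.
Distance 2: Carol, Judy, Pia.
Distance 3: Alice, Eve.
Distance 4: Frank, Mona.
Distance 5: Heidi.
Distance 6: Liam — contains Liam.

6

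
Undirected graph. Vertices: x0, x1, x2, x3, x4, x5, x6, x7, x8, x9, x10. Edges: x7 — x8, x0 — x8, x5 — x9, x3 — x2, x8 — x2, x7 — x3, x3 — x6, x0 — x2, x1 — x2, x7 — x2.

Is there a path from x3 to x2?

Yes

Explore from x3.
Distance 1: reach x2, x6, x7.
Found x2.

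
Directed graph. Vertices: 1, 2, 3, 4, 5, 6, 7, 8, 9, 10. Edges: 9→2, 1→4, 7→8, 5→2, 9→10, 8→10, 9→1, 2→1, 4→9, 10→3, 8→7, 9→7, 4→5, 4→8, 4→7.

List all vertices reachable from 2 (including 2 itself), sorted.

1, 2, 3, 4, 5, 7, 8, 9, 10

Start at 2.
Its neighbours: 1.
Then their neighbours: 4.
Then next layer: 5, 7, 8, 9.
Then next layer: 10.
Then next layer: 3.
Nothing further is reachable.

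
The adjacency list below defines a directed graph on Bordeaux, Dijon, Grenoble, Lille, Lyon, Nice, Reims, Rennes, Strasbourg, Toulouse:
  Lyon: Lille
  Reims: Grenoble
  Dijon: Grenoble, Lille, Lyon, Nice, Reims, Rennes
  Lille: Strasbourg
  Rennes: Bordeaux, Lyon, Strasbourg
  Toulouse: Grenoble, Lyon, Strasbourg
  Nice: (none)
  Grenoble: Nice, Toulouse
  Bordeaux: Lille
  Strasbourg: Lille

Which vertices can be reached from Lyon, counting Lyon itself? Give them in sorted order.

Lille, Lyon, Strasbourg

Start at Lyon.
Its neighbours: Lille.
Then their neighbours: Strasbourg.
Nothing further is reachable.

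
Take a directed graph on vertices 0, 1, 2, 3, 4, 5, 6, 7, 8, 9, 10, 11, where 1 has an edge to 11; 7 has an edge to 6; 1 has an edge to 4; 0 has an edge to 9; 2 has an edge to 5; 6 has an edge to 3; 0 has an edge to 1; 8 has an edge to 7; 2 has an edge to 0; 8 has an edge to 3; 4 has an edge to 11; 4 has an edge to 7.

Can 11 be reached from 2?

Yes

Explore from 2.
Distance 1: reach 0, 5.
Distance 2: reach 1, 9.
Distance 3: reach 4, 11.
Found 11.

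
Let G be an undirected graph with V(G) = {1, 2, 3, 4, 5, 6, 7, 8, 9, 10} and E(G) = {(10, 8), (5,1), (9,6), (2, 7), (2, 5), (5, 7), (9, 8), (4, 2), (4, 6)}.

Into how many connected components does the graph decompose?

2

From 1: component {1, 2, 4, 5, 6, 7, 8, 9, 10}.
From 3: component {3}.
That's 2 components.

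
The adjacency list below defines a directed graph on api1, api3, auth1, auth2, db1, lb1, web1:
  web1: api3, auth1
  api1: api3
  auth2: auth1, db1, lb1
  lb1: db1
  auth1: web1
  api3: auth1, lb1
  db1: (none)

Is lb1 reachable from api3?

Explore from api3.
Distance 1: reach auth1, lb1.
Found lb1.

Yes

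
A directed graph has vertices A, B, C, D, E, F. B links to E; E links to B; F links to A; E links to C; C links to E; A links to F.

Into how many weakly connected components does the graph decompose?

From A: component {A, F}.
From B: component {B, C, E}.
From D: component {D}.
That's 3 components.

3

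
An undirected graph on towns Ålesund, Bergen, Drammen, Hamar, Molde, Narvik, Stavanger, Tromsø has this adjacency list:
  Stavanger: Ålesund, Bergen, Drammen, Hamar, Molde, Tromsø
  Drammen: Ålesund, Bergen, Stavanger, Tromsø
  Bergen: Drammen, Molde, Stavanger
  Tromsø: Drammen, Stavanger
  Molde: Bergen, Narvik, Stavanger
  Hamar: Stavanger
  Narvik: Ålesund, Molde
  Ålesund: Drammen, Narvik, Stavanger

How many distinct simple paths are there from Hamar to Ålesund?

Hamar–Stavanger–Ålesund
Hamar–Stavanger–Bergen–Drammen–Ålesund
Hamar–Stavanger–Bergen–Molde–Narvik–Ålesund
Hamar–Stavanger–Drammen–Ålesund
Hamar–Stavanger–Drammen–Bergen–Molde–Narvik–Ålesund
Hamar–Stavanger–Molde–Bergen–Drammen–Ålesund
Hamar–Stavanger–Molde–Narvik–Ålesund
Hamar–Stavanger–Tromsø–Drammen–Ålesund
Hamar–Stavanger–Tromsø–Drammen–Bergen–Molde–Narvik–Ålesund

9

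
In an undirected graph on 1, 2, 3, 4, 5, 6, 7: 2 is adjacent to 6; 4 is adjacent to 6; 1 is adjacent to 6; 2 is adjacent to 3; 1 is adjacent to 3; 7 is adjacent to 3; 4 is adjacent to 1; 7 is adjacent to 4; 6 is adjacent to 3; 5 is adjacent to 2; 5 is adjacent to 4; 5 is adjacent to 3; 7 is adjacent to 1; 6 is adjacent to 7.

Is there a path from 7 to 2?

Yes

Explore from 7.
Distance 1: reach 1, 3, 4, 6.
Distance 2: reach 2, 5.
Found 2.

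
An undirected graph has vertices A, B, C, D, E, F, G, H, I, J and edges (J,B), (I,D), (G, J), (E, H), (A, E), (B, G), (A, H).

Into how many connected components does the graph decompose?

5

From A: component {A, E, H}.
From B: component {B, G, J}.
From C: component {C}.
From D: component {D, I}.
From F: component {F}.
That's 5 components.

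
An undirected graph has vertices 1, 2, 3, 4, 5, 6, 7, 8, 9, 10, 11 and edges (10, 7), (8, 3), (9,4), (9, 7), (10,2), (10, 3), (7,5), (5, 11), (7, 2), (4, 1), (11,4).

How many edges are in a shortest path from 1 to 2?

4

Distance 0: 1.
Distance 1: 4.
Distance 2: 9, 11.
Distance 3: 5, 7.
Distance 4: 2, 10 — contains 2.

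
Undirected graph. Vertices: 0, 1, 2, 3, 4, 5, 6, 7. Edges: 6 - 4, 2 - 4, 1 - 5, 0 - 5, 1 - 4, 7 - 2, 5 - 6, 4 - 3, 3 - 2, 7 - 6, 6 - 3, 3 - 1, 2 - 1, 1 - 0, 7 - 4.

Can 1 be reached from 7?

Explore from 7.
Distance 1: reach 2, 4, 6.
Distance 2: reach 1, 3, 5.
Found 1.

Yes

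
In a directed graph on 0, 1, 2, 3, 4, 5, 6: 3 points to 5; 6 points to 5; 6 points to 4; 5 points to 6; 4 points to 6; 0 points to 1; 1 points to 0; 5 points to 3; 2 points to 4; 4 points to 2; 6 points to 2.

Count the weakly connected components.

From 0: component {0, 1}.
From 2: component {2, 3, 4, 5, 6}.
That's 2 components.

2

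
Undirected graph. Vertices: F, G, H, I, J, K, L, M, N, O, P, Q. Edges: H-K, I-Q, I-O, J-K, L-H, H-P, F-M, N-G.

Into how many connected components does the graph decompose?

4

From F: component {F, M}.
From G: component {G, N}.
From H: component {H, J, K, L, P}.
From I: component {I, O, Q}.
That's 4 components.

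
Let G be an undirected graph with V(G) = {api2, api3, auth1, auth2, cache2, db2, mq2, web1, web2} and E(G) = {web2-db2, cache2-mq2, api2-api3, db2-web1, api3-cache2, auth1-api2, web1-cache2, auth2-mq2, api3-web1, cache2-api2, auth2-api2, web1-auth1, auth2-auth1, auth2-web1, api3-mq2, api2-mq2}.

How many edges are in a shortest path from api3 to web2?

Distance 0: api3.
Distance 1: api2, cache2, mq2, web1.
Distance 2: auth1, auth2, db2.
Distance 3: web2 — contains web2.

3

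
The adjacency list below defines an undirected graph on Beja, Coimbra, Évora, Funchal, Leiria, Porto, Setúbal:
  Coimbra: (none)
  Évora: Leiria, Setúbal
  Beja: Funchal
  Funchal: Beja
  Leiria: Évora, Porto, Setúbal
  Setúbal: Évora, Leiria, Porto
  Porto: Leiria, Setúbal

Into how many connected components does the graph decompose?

From Beja: component {Beja, Funchal}.
From Coimbra: component {Coimbra}.
From Évora: component {Évora, Leiria, Porto, Setúbal}.
That's 3 components.

3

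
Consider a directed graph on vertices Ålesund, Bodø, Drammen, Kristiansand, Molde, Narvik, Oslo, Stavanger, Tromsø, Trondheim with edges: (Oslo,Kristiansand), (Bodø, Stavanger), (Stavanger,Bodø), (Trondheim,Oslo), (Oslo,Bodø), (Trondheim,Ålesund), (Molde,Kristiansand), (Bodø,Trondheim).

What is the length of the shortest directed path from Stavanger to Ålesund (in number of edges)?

3

Distance 0: Stavanger.
Distance 1: Bodø.
Distance 2: Trondheim.
Distance 3: Ålesund, Oslo — contains Ålesund.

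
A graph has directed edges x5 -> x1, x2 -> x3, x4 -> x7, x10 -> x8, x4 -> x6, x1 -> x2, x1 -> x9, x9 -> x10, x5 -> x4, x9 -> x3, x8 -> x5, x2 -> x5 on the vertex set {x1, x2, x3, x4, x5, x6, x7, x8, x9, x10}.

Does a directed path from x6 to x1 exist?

No

x6 has no outgoing edges, so nothing is reachable from it.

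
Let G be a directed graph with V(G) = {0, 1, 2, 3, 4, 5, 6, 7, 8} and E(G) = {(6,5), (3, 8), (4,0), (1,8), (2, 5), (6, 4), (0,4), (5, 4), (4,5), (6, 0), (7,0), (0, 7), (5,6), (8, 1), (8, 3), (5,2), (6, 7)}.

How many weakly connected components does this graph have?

From 0: component {0, 2, 4, 5, 6, 7}.
From 1: component {1, 3, 8}.
That's 2 components.

2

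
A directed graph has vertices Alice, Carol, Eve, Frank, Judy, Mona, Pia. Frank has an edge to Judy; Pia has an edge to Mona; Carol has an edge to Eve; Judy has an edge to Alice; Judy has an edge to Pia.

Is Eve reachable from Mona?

Mona has no outgoing edges, so nothing is reachable from it.

No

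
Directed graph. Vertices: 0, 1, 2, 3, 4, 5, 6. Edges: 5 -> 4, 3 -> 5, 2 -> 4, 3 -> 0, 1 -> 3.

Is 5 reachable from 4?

No

4 has no outgoing edges, so nothing is reachable from it.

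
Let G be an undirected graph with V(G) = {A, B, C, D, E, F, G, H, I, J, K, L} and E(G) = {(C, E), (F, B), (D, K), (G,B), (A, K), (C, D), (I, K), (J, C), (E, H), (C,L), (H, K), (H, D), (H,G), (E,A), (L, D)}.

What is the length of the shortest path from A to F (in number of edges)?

Distance 0: A.
Distance 1: E, K.
Distance 2: C, D, H, I.
Distance 3: G, J, L.
Distance 4: B.
Distance 5: F — contains F.

5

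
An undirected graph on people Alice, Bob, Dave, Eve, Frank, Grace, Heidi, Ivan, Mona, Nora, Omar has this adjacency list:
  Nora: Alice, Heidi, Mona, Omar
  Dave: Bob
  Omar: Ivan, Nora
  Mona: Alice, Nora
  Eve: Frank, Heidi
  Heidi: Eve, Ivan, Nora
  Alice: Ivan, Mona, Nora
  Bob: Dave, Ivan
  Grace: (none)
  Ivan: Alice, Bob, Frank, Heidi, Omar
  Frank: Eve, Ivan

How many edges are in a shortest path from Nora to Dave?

Distance 0: Nora.
Distance 1: Alice, Heidi, Mona, Omar.
Distance 2: Eve, Ivan.
Distance 3: Bob, Frank.
Distance 4: Dave — contains Dave.

4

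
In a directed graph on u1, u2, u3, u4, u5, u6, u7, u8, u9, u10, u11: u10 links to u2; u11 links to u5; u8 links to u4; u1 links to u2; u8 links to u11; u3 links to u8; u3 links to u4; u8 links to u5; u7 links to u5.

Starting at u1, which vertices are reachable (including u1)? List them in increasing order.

Start at u1.
Its neighbours: u2.
Nothing further is reachable.

u1, u2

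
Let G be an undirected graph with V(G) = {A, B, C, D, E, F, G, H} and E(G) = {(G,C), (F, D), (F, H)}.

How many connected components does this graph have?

From A: component {A}.
From B: component {B}.
From C: component {C, G}.
From D: component {D, F, H}.
From E: component {E}.
That's 5 components.

5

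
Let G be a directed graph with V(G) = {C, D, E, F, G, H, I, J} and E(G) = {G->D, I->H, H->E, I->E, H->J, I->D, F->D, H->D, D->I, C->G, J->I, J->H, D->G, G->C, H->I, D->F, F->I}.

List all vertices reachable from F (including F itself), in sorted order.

Start at F.
Its neighbours: D, I.
Then their neighbours: E, G, H.
Then next layer: C, J.
Every vertex is now reached.

C, D, E, F, G, H, I, J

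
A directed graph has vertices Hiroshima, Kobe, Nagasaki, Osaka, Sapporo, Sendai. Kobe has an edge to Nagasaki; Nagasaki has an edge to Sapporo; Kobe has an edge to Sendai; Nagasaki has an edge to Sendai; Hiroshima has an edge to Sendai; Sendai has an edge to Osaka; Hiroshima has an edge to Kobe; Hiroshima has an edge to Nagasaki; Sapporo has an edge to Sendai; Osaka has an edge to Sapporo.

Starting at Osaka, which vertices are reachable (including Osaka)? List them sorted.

Start at Osaka.
Its neighbours: Sapporo.
Then their neighbours: Sendai.
Nothing further is reachable.

Osaka, Sapporo, Sendai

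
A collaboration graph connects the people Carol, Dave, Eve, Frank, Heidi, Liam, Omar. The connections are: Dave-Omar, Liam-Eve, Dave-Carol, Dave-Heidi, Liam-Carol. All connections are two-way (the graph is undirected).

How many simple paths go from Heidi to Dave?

Heidi–Dave

1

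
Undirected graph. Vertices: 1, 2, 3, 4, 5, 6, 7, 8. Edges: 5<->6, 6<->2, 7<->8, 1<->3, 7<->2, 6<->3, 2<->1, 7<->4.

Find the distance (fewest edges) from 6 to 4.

3

Distance 0: 6.
Distance 1: 2, 3, 5.
Distance 2: 1, 7.
Distance 3: 4, 8 — contains 4.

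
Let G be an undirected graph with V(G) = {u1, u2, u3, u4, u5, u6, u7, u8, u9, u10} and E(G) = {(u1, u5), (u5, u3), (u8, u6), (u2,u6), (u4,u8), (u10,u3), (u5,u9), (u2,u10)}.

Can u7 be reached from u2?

Explore from u2.
Distance 1: reach u6, u10.
Distance 2: reach u3, u8.
Distance 3: reach u4, u5.
Distance 4: reach u1, u9.
The search is exhausted without reaching u7; it lies in a different component.

No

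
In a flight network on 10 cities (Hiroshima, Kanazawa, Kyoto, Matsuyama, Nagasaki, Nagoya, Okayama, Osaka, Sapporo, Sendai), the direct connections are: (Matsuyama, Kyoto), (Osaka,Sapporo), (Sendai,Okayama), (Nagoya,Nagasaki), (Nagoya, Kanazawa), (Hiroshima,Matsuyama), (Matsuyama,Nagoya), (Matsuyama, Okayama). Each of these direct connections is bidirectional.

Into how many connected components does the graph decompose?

2

From Hiroshima: component {Hiroshima, Kanazawa, Kyoto, Matsuyama, Nagasaki, Nagoya, Okayama, Sendai}.
From Osaka: component {Osaka, Sapporo}.
That's 2 components.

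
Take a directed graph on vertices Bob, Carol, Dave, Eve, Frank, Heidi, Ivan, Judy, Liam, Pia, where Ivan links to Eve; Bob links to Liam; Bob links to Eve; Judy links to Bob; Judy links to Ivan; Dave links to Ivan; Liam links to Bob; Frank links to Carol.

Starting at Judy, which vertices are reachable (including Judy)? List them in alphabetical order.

Bob, Eve, Ivan, Judy, Liam

Start at Judy.
Its neighbours: Bob, Ivan.
Then their neighbours: Eve, Liam.
Nothing further is reachable.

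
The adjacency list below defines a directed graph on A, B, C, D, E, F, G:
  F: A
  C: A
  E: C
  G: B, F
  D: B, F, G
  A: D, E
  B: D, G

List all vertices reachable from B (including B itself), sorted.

Start at B.
Its neighbours: D, G.
Then their neighbours: F.
Then next layer: A.
Then next layer: E.
Then next layer: C.
Every vertex is now reached.

A, B, C, D, E, F, G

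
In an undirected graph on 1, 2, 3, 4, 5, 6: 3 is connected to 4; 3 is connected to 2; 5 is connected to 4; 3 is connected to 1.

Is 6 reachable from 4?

No

Explore from 4.
Distance 1: reach 3, 5.
Distance 2: reach 1, 2.
The search is exhausted without reaching 6; it lies in a different component.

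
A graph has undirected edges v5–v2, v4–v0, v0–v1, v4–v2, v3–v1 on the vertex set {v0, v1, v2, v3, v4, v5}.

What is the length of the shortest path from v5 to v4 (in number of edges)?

2

Distance 0: v5.
Distance 1: v2.
Distance 2: v4 — contains v4.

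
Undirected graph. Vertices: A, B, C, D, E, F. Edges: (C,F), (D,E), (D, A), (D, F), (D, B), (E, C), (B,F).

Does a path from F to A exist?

Yes

Explore from F.
Distance 1: reach B, C, D.
Distance 2: reach A, E.
Found A.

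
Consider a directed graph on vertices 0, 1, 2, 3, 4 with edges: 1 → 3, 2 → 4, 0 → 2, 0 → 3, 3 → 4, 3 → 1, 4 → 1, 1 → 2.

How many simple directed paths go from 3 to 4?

3→1→2→4
3→4

2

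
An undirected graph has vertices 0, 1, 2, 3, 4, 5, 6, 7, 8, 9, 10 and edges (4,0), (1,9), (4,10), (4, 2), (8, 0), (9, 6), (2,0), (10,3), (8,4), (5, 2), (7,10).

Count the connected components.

From 0: component {0, 2, 3, 4, 5, 7, 8, 10}.
From 1: component {1, 6, 9}.
That's 2 components.

2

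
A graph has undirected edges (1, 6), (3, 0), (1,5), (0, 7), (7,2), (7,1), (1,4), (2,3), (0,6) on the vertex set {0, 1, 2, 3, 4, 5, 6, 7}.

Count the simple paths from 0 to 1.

3

0–3–2–7–1
0–6–1
0–7–1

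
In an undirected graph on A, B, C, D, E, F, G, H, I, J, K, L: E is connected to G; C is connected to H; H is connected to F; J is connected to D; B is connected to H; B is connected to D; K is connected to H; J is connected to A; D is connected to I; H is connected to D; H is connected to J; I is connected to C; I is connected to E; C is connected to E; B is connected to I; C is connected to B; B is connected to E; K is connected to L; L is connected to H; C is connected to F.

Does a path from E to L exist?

Yes

Explore from E.
Distance 1: reach B, C, G, I.
Distance 2: reach D, F, H.
Distance 3: reach J, K, L.
Found L.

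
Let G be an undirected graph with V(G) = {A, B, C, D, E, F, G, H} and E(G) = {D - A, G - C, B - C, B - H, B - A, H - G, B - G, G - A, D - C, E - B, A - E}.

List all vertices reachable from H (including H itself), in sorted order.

A, B, C, D, E, G, H

Start at H.
Its neighbours: B, G.
Then their neighbours: A, C, E.
Then next layer: D.
Nothing further is reachable.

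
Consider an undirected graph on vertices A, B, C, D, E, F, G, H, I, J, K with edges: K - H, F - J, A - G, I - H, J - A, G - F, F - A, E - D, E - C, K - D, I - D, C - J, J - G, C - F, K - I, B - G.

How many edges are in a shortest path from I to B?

Distance 0: I.
Distance 1: D, H, K.
Distance 2: E.
Distance 3: C.
Distance 4: F, J.
Distance 5: A, G.
Distance 6: B — contains B.

6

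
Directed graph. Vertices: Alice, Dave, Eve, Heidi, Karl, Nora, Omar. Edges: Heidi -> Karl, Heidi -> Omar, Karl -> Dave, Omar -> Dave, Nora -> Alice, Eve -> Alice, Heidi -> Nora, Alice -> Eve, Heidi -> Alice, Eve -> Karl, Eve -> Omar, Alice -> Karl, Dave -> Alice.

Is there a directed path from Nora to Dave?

Explore from Nora.
Distance 1: reach Alice.
Distance 2: reach Eve, Karl.
Distance 3: reach Dave, Omar.
Found Dave.

Yes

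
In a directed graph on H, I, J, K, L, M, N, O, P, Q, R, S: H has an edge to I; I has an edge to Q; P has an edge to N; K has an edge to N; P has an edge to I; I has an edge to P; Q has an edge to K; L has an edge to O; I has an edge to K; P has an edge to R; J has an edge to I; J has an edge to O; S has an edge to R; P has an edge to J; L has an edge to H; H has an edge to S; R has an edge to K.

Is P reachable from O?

O has no outgoing edges, so nothing is reachable from it.

No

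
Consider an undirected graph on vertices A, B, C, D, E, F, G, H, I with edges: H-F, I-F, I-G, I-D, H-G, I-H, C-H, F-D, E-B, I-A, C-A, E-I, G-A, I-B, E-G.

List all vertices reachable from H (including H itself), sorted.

A, B, C, D, E, F, G, H, I

Start at H.
Its neighbours: C, F, G, I.
Then their neighbours: A, B, D, E.
Every vertex is now reached.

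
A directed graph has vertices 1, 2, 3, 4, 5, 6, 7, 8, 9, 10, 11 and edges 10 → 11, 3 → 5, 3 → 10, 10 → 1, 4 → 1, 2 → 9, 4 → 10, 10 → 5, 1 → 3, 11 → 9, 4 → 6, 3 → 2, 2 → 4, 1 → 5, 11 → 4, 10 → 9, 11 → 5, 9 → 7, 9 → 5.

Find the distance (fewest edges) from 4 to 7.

Distance 0: 4.
Distance 1: 1, 6, 10.
Distance 2: 3, 5, 9, 11.
Distance 3: 2, 7 — contains 7.

3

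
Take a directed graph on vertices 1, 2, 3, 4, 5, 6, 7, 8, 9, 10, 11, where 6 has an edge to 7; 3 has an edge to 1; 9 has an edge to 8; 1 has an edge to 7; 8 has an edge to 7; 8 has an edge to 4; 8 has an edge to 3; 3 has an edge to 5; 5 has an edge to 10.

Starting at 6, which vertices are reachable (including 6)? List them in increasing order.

6, 7

Start at 6.
Its neighbours: 7.
Nothing further is reachable.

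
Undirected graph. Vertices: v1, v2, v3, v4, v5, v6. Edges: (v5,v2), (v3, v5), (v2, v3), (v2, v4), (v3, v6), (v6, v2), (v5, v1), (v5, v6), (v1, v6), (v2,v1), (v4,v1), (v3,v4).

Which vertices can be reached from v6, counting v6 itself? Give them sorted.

v1, v2, v3, v4, v5, v6

Start at v6.
Its neighbours: v1, v2, v3, v5.
Then their neighbours: v4.
Every vertex is now reached.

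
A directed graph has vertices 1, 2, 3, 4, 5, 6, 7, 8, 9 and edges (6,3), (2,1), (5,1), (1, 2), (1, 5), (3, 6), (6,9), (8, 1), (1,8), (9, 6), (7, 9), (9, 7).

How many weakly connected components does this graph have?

From 1: component {1, 2, 5, 8}.
From 3: component {3, 6, 7, 9}.
From 4: component {4}.
That's 3 components.

3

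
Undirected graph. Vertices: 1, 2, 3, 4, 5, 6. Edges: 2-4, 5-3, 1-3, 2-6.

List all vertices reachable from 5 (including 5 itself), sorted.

1, 3, 5

Start at 5.
Its neighbours: 3.
Then their neighbours: 1.
Nothing further is reachable.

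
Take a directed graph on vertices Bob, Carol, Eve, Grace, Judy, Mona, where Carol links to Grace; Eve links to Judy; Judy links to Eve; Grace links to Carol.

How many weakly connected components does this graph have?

4

From Bob: component {Bob}.
From Carol: component {Carol, Grace}.
From Eve: component {Eve, Judy}.
From Mona: component {Mona}.
That's 4 components.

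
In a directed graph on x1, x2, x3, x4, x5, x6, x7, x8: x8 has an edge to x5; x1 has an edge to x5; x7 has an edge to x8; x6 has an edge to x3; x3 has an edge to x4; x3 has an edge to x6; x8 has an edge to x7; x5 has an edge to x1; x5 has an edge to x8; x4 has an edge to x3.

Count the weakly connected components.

3

From x1: component {x1, x5, x7, x8}.
From x2: component {x2}.
From x3: component {x3, x4, x6}.
That's 3 components.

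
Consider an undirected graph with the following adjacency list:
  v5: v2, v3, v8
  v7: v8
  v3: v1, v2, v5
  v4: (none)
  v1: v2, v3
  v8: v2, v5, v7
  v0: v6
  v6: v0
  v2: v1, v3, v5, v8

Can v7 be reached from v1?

Explore from v1.
Distance 1: reach v2, v3.
Distance 2: reach v5, v8.
Distance 3: reach v7.
Found v7.

Yes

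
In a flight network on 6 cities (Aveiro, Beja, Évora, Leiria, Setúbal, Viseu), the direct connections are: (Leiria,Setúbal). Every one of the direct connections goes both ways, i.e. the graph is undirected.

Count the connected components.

5

From Aveiro: component {Aveiro}.
From Beja: component {Beja}.
From Évora: component {Évora}.
From Leiria: component {Leiria, Setúbal}.
From Viseu: component {Viseu}.
That's 5 components.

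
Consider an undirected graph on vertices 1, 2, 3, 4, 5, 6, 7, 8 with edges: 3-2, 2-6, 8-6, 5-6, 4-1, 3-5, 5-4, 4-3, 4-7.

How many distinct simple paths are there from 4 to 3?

3

4–3
4–5–3
4–5–6–2–3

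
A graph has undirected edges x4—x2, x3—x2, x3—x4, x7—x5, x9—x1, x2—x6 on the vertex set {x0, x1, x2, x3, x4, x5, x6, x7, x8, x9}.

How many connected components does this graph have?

5

From x0: component {x0}.
From x1: component {x1, x9}.
From x2: component {x2, x3, x4, x6}.
From x5: component {x5, x7}.
From x8: component {x8}.
That's 5 components.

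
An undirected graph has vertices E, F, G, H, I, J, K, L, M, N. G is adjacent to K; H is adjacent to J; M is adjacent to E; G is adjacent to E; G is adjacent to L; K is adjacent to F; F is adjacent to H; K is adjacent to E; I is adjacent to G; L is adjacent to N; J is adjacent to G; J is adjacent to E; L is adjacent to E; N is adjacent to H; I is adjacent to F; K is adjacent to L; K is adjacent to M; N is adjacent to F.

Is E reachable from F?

Explore from F.
Distance 1: reach H, I, K, N.
Distance 2: reach E, G, J, L, M.
Found E.

Yes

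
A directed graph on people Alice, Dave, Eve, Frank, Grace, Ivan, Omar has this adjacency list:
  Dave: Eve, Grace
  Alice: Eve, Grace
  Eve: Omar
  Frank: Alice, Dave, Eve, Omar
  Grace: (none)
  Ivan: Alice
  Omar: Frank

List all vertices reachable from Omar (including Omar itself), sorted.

Start at Omar.
Its neighbours: Frank.
Then their neighbours: Alice, Dave, Eve.
Then next layer: Grace.
Nothing further is reachable.

Alice, Dave, Eve, Frank, Grace, Omar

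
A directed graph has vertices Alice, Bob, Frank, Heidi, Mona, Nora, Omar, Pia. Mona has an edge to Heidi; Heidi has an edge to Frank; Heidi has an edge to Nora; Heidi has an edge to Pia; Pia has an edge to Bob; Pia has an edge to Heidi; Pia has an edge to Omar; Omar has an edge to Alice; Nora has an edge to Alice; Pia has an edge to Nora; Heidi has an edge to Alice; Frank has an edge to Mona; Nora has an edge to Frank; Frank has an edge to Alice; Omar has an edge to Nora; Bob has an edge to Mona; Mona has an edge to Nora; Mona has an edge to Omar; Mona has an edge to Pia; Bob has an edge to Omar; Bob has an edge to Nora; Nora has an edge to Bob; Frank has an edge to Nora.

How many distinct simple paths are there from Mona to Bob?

12

Mona→Heidi→Frank→Nora→Bob
Mona→Heidi→Nora→Bob
Mona→Heidi→Pia→Bob
Mona→Heidi→Pia→Nora→Bob
Mona→Heidi→Pia→Omar→Nora→Bob
Mona→Nora→Bob
Mona→Omar→Nora→Bob
Mona→Pia→Bob
Mona→Pia→Heidi→Frank→Nora→Bob
Mona→Pia→Heidi→Nora→Bob
Mona→Pia→Nora→Bob
Mona→Pia→Omar→Nora→Bob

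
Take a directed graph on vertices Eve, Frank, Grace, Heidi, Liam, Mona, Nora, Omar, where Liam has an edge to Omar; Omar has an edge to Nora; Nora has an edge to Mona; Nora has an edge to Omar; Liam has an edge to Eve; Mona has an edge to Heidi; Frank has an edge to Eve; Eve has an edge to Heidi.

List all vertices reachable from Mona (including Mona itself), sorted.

Heidi, Mona

Start at Mona.
Its neighbours: Heidi.
Nothing further is reachable.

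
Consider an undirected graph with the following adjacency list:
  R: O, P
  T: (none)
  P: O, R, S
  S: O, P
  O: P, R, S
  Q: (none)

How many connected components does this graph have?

3

From O: component {O, P, R, S}.
From Q: component {Q}.
From T: component {T}.
That's 3 components.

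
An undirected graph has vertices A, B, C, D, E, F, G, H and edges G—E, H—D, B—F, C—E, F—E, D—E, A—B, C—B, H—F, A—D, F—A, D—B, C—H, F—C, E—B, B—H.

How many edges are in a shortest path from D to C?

Distance 0: D.
Distance 1: A, B, E, H.
Distance 2: C, F, G — contains C.

2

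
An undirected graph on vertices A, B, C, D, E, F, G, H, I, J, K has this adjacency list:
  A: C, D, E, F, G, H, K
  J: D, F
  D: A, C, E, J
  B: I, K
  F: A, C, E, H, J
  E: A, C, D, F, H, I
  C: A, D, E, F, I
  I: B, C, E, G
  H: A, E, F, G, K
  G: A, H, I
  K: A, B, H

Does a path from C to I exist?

Yes

Explore from C.
Distance 1: reach A, D, E, F, I.
Found I.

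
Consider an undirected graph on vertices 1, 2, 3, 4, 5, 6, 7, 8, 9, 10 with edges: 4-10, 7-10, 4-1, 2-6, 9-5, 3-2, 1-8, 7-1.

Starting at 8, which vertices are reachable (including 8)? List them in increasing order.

Start at 8.
Its neighbours: 1.
Then their neighbours: 4, 7.
Then next layer: 10.
Nothing further is reachable.

1, 4, 7, 8, 10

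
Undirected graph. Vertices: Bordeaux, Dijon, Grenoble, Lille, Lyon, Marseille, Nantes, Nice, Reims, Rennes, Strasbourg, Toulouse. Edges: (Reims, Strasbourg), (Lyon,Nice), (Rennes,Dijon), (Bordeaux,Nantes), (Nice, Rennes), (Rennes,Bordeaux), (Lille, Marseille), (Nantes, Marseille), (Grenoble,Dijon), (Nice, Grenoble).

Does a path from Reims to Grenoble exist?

No

Explore from Reims.
Distance 1: reach Strasbourg.
The search is exhausted without reaching Grenoble; it lies in a different component.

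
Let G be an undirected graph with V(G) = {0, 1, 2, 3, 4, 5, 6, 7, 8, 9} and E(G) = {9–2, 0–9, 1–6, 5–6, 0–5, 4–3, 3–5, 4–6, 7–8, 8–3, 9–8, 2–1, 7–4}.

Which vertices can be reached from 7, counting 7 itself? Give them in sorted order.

0, 1, 2, 3, 4, 5, 6, 7, 8, 9

Start at 7.
Its neighbours: 4, 8.
Then their neighbours: 3, 6, 9.
Then next layer: 0, 1, 2, 5.
Every vertex is now reached.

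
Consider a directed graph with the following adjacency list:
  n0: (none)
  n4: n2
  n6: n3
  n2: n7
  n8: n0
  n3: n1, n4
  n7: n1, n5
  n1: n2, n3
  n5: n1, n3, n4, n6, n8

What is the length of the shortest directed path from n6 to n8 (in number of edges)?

6

Distance 0: n6.
Distance 1: n3.
Distance 2: n1, n4.
Distance 3: n2.
Distance 4: n7.
Distance 5: n5.
Distance 6: n8 — contains n8.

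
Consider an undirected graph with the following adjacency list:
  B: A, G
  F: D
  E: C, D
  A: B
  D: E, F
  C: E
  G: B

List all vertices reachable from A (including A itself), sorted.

Start at A.
Its neighbours: B.
Then their neighbours: G.
Nothing further is reachable.

A, B, G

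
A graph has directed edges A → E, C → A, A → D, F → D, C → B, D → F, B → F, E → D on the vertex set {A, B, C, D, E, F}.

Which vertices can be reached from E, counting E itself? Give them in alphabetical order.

Start at E.
Its neighbours: D.
Then their neighbours: F.
Nothing further is reachable.

D, E, F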